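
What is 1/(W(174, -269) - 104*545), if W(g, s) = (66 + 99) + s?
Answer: -1/56784 ≈ -1.7611e-5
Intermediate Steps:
W(g, s) = 165 + s
1/(W(174, -269) - 104*545) = 1/((165 - 269) - 104*545) = 1/(-104 - 56680) = 1/(-56784) = -1/56784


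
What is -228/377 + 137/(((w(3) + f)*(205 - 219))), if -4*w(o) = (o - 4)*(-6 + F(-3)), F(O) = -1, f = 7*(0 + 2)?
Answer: -181502/129311 ≈ -1.4036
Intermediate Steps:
f = 14 (f = 7*2 = 14)
w(o) = -7 + 7*o/4 (w(o) = -(o - 4)*(-6 - 1)/4 = -(-4 + o)*(-7)/4 = -(28 - 7*o)/4 = -7 + 7*o/4)
-228/377 + 137/(((w(3) + f)*(205 - 219))) = -228/377 + 137/((((-7 + (7/4)*3) + 14)*(205 - 219))) = -228*1/377 + 137/((((-7 + 21/4) + 14)*(-14))) = -228/377 + 137/(((-7/4 + 14)*(-14))) = -228/377 + 137/(((49/4)*(-14))) = -228/377 + 137/(-343/2) = -228/377 + 137*(-2/343) = -228/377 - 274/343 = -181502/129311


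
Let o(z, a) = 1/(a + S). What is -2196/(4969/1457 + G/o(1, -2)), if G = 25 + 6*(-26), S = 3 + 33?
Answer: 355508/720501 ≈ 0.49342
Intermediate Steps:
S = 36
o(z, a) = 1/(36 + a) (o(z, a) = 1/(a + 36) = 1/(36 + a))
G = -131 (G = 25 - 156 = -131)
-2196/(4969/1457 + G/o(1, -2)) = -2196/(4969/1457 - 131/(1/(36 - 2))) = -2196/(4969*(1/1457) - 131/(1/34)) = -2196/(4969/1457 - 131/1/34) = -2196/(4969/1457 - 131*34) = -2196/(4969/1457 - 4454) = -2196/(-6484509/1457) = -2196*(-1457/6484509) = 355508/720501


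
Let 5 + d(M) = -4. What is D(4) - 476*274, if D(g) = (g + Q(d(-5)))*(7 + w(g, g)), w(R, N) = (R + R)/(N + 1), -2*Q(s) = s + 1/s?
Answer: -5865769/45 ≈ -1.3035e+5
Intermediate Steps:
d(M) = -9 (d(M) = -5 - 4 = -9)
Q(s) = -s/2 - 1/(2*s) (Q(s) = -(s + 1/s)/2 = -s/2 - 1/(2*s))
w(R, N) = 2*R/(1 + N) (w(R, N) = (2*R)/(1 + N) = 2*R/(1 + N))
D(g) = (7 + 2*g/(1 + g))*(41/9 + g) (D(g) = (g + (½)*(-1 - 1*(-9)²)/(-9))*(7 + 2*g/(1 + g)) = (g + (½)*(-⅑)*(-1 - 1*81))*(7 + 2*g/(1 + g)) = (g + (½)*(-⅑)*(-1 - 81))*(7 + 2*g/(1 + g)) = (g + (½)*(-⅑)*(-82))*(7 + 2*g/(1 + g)) = (g + 41/9)*(7 + 2*g/(1 + g)) = (41/9 + g)*(7 + 2*g/(1 + g)) = (7 + 2*g/(1 + g))*(41/9 + g))
D(4) - 476*274 = (287 + 81*4² + 432*4)/(9*(1 + 4)) - 476*274 = (⅑)*(287 + 81*16 + 1728)/5 - 130424 = (⅑)*(⅕)*(287 + 1296 + 1728) - 130424 = (⅑)*(⅕)*3311 - 130424 = 3311/45 - 130424 = -5865769/45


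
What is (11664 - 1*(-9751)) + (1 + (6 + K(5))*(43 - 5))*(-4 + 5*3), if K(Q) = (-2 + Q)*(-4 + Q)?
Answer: 25188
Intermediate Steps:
K(Q) = (-4 + Q)*(-2 + Q)
(11664 - 1*(-9751)) + (1 + (6 + K(5))*(43 - 5))*(-4 + 5*3) = (11664 - 1*(-9751)) + (1 + (6 + (8 + 5² - 6*5))*(43 - 5))*(-4 + 5*3) = (11664 + 9751) + (1 + (6 + (8 + 25 - 30))*38)*(-4 + 15) = 21415 + (1 + (6 + 3)*38)*11 = 21415 + (1 + 9*38)*11 = 21415 + (1 + 342)*11 = 21415 + 343*11 = 21415 + 3773 = 25188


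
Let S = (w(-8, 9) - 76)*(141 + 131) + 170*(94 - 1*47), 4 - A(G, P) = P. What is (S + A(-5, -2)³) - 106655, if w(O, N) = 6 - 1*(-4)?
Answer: -116401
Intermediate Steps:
A(G, P) = 4 - P
w(O, N) = 10 (w(O, N) = 6 + 4 = 10)
S = -9962 (S = (10 - 76)*(141 + 131) + 170*(94 - 1*47) = -66*272 + 170*(94 - 47) = -17952 + 170*47 = -17952 + 7990 = -9962)
(S + A(-5, -2)³) - 106655 = (-9962 + (4 - 1*(-2))³) - 106655 = (-9962 + (4 + 2)³) - 106655 = (-9962 + 6³) - 106655 = (-9962 + 216) - 106655 = -9746 - 106655 = -116401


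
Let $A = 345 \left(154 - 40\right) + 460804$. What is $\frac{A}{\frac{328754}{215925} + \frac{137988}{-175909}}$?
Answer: $\frac{9498332577355275}{14017864243} \approx 6.7759 \cdot 10^{5}$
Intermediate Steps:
$A = 500134$ ($A = 345 \cdot 114 + 460804 = 39330 + 460804 = 500134$)
$\frac{A}{\frac{328754}{215925} + \frac{137988}{-175909}} = \frac{500134}{\frac{328754}{215925} + \frac{137988}{-175909}} = \frac{500134}{328754 \cdot \frac{1}{215925} + 137988 \left(- \frac{1}{175909}\right)} = \frac{500134}{\frac{328754}{215925} - \frac{137988}{175909}} = \frac{500134}{\frac{28035728486}{37983150825}} = 500134 \cdot \frac{37983150825}{28035728486} = \frac{9498332577355275}{14017864243}$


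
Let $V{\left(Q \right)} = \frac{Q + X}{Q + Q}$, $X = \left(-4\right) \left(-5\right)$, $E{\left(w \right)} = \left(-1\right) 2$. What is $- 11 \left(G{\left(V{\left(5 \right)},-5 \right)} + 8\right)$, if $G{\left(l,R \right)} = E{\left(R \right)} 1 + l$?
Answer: $- \frac{187}{2} \approx -93.5$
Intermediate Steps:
$E{\left(w \right)} = -2$
$X = 20$
$V{\left(Q \right)} = \frac{20 + Q}{2 Q}$ ($V{\left(Q \right)} = \frac{Q + 20}{Q + Q} = \frac{20 + Q}{2 Q}$)
$G{\left(l,R \right)} = -2 + l$ ($G{\left(l,R \right)} = \left(-2\right) 1 + l = -2 + l$)
$- 11 \left(G{\left(V{\left(5 \right)},-5 \right)} + 8\right) = - 11 \left(\left(-2 + \frac{20 + 5}{2 \cdot 5}\right) + 8\right) = - 11 \left(\left(-2 + \frac{1}{2} \cdot \frac{1}{5} \cdot 25\right) + 8\right) = - 11 \left(\left(-2 + \frac{5}{2}\right) + 8\right) = - 11 \left(\frac{1}{2} + 8\right) = \left(-11\right) \frac{17}{2} = - \frac{187}{2}$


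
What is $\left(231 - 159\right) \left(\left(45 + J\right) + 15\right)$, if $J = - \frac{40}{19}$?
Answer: $\frac{79200}{19} \approx 4168.4$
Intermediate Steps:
$J = - \frac{40}{19}$ ($J = \left(-40\right) \frac{1}{19} = - \frac{40}{19} \approx -2.1053$)
$\left(231 - 159\right) \left(\left(45 + J\right) + 15\right) = \left(231 - 159\right) \left(\left(45 - \frac{40}{19}\right) + 15\right) = 72 \left(\frac{815}{19} + 15\right) = 72 \cdot \frac{1100}{19} = \frac{79200}{19}$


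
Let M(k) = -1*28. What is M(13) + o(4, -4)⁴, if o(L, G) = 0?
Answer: -28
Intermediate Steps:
M(k) = -28
M(13) + o(4, -4)⁴ = -28 + 0⁴ = -28 + 0 = -28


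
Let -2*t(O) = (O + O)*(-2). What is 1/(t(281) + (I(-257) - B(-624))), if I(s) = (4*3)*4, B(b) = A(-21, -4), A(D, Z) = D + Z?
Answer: 1/635 ≈ 0.0015748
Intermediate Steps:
t(O) = 2*O (t(O) = -(O + O)*(-2)/2 = -2*O*(-2)/2 = -(-2)*O = 2*O)
B(b) = -25 (B(b) = -21 - 4 = -25)
I(s) = 48 (I(s) = 12*4 = 48)
1/(t(281) + (I(-257) - B(-624))) = 1/(2*281 + (48 - 1*(-25))) = 1/(562 + (48 + 25)) = 1/(562 + 73) = 1/635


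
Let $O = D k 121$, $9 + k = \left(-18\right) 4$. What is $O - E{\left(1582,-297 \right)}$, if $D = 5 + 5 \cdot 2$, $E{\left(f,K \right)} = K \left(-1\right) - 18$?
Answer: $-147294$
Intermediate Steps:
$E{\left(f,K \right)} = -18 - K$ ($E{\left(f,K \right)} = - K - 18 = -18 - K$)
$k = -81$ ($k = -9 - 72 = -81$)
$D = 15$ ($D = 5 + 10 = 15$)
$O = -147015$ ($O = 15 \left(-81\right) 121 = \left(-1215\right) 121 = -147015$)
$O - E{\left(1582,-297 \right)} = -147015 - \left(-18 - -297\right) = -147015 - \left(-18 + 297\right) = -147015 - 279 = -147294$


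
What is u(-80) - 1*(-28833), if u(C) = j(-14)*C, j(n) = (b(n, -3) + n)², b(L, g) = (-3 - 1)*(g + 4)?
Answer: 2913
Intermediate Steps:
b(L, g) = -16 - 4*g (b(L, g) = -4*(4 + g) = -16 - 4*g)
j(n) = (-4 + n)² (j(n) = ((-16 - 4*(-3)) + n)² = ((-16 + 12) + n)² = (-4 + n)²)
u(C) = 324*C (u(C) = (-4 - 14)²*C = (-18)²*C = 324*C)
u(-80) - 1*(-28833) = 324*(-80) - 1*(-28833) = -25920 + 28833 = 2913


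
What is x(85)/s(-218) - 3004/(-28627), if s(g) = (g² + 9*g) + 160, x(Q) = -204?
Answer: 65754490/654441847 ≈ 0.10047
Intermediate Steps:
s(g) = 160 + g² + 9*g
x(85)/s(-218) - 3004/(-28627) = -204/(160 + (-218)² + 9*(-218)) - 3004/(-28627) = -204/(160 + 47524 - 1962) - 3004*(-1/28627) = -204/45722 + 3004/28627 = -204*1/45722 + 3004/28627 = -102/22861 + 3004/28627 = 65754490/654441847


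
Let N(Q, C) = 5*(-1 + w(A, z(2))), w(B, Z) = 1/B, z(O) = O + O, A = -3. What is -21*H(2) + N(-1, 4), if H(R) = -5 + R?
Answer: 169/3 ≈ 56.333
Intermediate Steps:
z(O) = 2*O
N(Q, C) = -20/3 (N(Q, C) = 5*(-1 + 1/(-3)) = 5*(-1 - ⅓) = 5*(-4/3) = -20/3)
-21*H(2) + N(-1, 4) = -21*(-5 + 2) - 20/3 = -21*(-3) - 20/3 = 63 - 20/3 = 169/3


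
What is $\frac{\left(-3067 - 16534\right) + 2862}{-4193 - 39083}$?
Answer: $\frac{16739}{43276} \approx 0.3868$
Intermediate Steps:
$\frac{\left(-3067 - 16534\right) + 2862}{-4193 - 39083} = \frac{-19601 + 2862}{-43276} = \left(-16739\right) \left(- \frac{1}{43276}\right) = \frac{16739}{43276}$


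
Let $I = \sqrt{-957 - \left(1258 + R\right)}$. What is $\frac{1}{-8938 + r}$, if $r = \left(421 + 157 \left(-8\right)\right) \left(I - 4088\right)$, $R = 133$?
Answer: $\frac{1702271}{5796271657032} + \frac{835 i \sqrt{587}}{5796271657032} \approx 2.9368 \cdot 10^{-7} + 3.4903 \cdot 10^{-9} i$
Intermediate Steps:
$I = 2 i \sqrt{587}$ ($I = \sqrt{-957 - 1391} = \sqrt{-2348} = 2 i \sqrt{587} \approx 48.456 i$)
$r = 3413480 - 1670 i \sqrt{587}$ ($r = \left(421 + 157 \left(-8\right)\right) \left(2 i \sqrt{587} - 4088\right) = \left(421 - 1256\right) \left(-4088 + 2 i \sqrt{587}\right) = - 835 \left(-4088 + 2 i \sqrt{587}\right) = 3413480 - 1670 i \sqrt{587} \approx 3.4135 \cdot 10^{6} - 40461.0 i$)
$\frac{1}{-8938 + r} = \frac{1}{-8938 + \left(3413480 - 1670 i \sqrt{587}\right)} = \frac{1}{3404542 - 1670 i \sqrt{587}}$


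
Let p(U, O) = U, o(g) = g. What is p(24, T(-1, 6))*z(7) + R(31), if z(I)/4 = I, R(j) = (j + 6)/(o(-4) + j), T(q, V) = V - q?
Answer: 18181/27 ≈ 673.37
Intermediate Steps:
R(j) = (6 + j)/(-4 + j) (R(j) = (j + 6)/(-4 + j) = (6 + j)/(-4 + j))
z(I) = 4*I
p(24, T(-1, 6))*z(7) + R(31) = 24*(4*7) + (6 + 31)/(-4 + 31) = 24*28 + 37/27 = 672 + (1/27)*37 = 672 + 37/27 = 18181/27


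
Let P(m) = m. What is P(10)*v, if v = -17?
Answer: -170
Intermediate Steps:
P(10)*v = 10*(-17) = -170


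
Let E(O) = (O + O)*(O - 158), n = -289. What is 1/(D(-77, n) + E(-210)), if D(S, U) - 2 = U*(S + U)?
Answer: 1/260336 ≈ 3.8412e-6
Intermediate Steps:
E(O) = 2*O*(-158 + O) (E(O) = (2*O)*(-158 + O) = 2*O*(-158 + O))
D(S, U) = 2 + U*(S + U)
1/(D(-77, n) + E(-210)) = 1/((2 + (-289)² - 77*(-289)) + 2*(-210)*(-158 - 210)) = 1/((2 + 83521 + 22253) + 2*(-210)*(-368)) = 1/(105776 + 154560) = 1/260336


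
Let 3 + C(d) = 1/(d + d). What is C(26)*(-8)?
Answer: 310/13 ≈ 23.846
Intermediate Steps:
C(d) = -3 + 1/(2*d) (C(d) = -3 + 1/(d + d) = -3 + 1/(2*d))
C(26)*(-8) = (-3 + (1/2)/26)*(-8) = (-3 + (1/2)*(1/26))*(-8) = (-3 + 1/52)*(-8) = -155/52*(-8) = 310/13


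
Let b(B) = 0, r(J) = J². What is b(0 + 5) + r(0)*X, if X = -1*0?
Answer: 0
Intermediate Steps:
X = 0
b(0 + 5) + r(0)*X = 0 + 0²*0 = 0 + 0*0 = 0 + 0 = 0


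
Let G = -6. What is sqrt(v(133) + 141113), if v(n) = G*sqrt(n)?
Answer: sqrt(141113 - 6*sqrt(133)) ≈ 375.56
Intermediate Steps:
v(n) = -6*sqrt(n)
sqrt(v(133) + 141113) = sqrt(-6*sqrt(133) + 141113) = sqrt(141113 - 6*sqrt(133))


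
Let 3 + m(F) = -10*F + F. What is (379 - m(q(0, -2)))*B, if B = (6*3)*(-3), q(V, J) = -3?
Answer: -19170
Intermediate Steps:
m(F) = -3 - 9*F (m(F) = -3 + (-10*F + F) = -3 - 9*F)
B = -54 (B = 18*(-3) = -54)
(379 - m(q(0, -2)))*B = (379 - (-3 - 9*(-3)))*(-54) = (379 - (-3 + 27))*(-54) = (379 - 1*24)*(-54) = (379 - 24)*(-54) = 355*(-54) = -19170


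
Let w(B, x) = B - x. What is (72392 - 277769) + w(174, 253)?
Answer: -205456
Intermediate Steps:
(72392 - 277769) + w(174, 253) = (72392 - 277769) + (174 - 1*253) = -205377 + (174 - 253) = -205377 - 79 = -205456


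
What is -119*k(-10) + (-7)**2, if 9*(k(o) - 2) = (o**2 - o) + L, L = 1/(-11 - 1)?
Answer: -177373/108 ≈ -1642.3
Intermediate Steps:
L = -1/12 (L = 1/(-12) = -1/12 ≈ -0.083333)
k(o) = 215/108 - o/9 + o**2/9 (k(o) = 2 + ((o**2 - o) - 1/12)/9 = 2 + (-1/12 + o**2 - o)/9 = 2 + (-1/108 - o/9 + o**2/9) = 215/108 - o/9 + o**2/9)
-119*k(-10) + (-7)**2 = -119*(215/108 - 1/9*(-10) + (1/9)*(-10)**2) + (-7)**2 = -119*(215/108 + 10/9 + (1/9)*100) + 49 = -119*(215/108 + 10/9 + 100/9) + 49 = -119*1535/108 + 49 = -182665/108 + 49 = -177373/108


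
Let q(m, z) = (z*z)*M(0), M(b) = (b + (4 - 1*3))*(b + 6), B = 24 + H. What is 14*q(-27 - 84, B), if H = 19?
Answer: 155316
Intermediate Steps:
B = 43 (B = 24 + 19 = 43)
M(b) = (1 + b)*(6 + b) (M(b) = (b + (4 - 3))*(6 + b) = (b + 1)*(6 + b) = (1 + b)*(6 + b))
q(m, z) = 6*z**2 (q(m, z) = (z*z)*(6 + 0**2 + 7*0) = z**2*(6 + 0 + 0) = z**2*6 = 6*z**2)
14*q(-27 - 84, B) = 14*(6*43**2) = 14*(6*1849) = 14*11094 = 155316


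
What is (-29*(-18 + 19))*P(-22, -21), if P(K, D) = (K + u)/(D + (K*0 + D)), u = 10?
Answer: -58/7 ≈ -8.2857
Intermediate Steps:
P(K, D) = (10 + K)/(2*D) (P(K, D) = (K + 10)/(D + (K*0 + D)) = (10 + K)/(D + (0 + D)) = (10 + K)/(D + D) = (10 + K)/((2*D)) = (10 + K)*(1/(2*D)) = (10 + K)/(2*D))
(-29*(-18 + 19))*P(-22, -21) = (-29*(-18 + 19))*((½)*(10 - 22)/(-21)) = (-29*1)*((½)*(-1/21)*(-12)) = -29*2/7 = -58/7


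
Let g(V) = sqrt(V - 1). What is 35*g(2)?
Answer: 35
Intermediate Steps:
g(V) = sqrt(-1 + V)
35*g(2) = 35*sqrt(-1 + 2) = 35*sqrt(1) = 35*1 = 35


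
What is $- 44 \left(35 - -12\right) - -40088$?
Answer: $38020$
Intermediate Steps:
$- 44 \left(35 - -12\right) - -40088 = - 44 \left(35 + 12\right) + 40088 = \left(-44\right) 47 + 40088 = -2068 + 40088 = 38020$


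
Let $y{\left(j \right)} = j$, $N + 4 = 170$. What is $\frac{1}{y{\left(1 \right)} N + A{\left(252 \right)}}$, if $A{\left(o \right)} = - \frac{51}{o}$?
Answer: $\frac{84}{13927} \approx 0.0060314$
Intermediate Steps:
$N = 166$ ($N = -4 + 170 = 166$)
$\frac{1}{y{\left(1 \right)} N + A{\left(252 \right)}} = \frac{1}{1 \cdot 166 - \frac{51}{252}} = \frac{1}{166 - \frac{17}{84}} = \frac{1}{\frac{13927}{84}} = \frac{84}{13927}$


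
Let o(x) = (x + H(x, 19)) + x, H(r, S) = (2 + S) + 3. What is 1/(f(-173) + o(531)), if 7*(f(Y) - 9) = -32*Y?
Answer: 7/13201 ≈ 0.00053026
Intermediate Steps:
f(Y) = 9 - 32*Y/7 (f(Y) = 9 + (-32*Y)/7 = 9 - 32*Y/7)
H(r, S) = 5 + S
o(x) = 24 + 2*x (o(x) = (x + (5 + 19)) + x = (x + 24) + x = (24 + x) + x = 24 + 2*x)
1/(f(-173) + o(531)) = 1/((9 - 32/7*(-173)) + (24 + 2*531)) = 1/((9 + 5536/7) + (24 + 1062)) = 1/(5599/7 + 1086) = 1/(13201/7) = 7/13201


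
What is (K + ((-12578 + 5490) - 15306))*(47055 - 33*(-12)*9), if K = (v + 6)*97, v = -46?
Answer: -1329963606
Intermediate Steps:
K = -3880 (K = (-46 + 6)*97 = -40*97 = -3880)
(K + ((-12578 + 5490) - 15306))*(47055 - 33*(-12)*9) = (-3880 + ((-12578 + 5490) - 15306))*(47055 - 33*(-12)*9) = (-3880 + (-7088 - 15306))*(47055 + 396*9) = (-3880 - 22394)*(47055 + 3564) = -26274*50619 = -1329963606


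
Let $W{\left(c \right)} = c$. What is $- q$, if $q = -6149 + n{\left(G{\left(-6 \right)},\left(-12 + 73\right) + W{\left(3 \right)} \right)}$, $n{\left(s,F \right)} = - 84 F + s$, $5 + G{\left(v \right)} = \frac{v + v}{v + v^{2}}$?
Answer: $\frac{57652}{5} \approx 11530.0$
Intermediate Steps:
$G{\left(v \right)} = -5 + \frac{2 v}{v + v^{2}}$ ($G{\left(v \right)} = -5 + \frac{v + v}{v + v^{2}} = -5 + \frac{2 v}{v + v^{2}}$)
$n{\left(s,F \right)} = s - 84 F$
$q = - \frac{57652}{5}$ ($q = -6149 + \left(\frac{-3 - -30}{1 - 6} - 84 \left(\left(-12 + 73\right) + 3\right)\right) = -6149 + \left(\frac{-3 + 30}{-5} - 84 \left(61 + 3\right)\right) = -6149 - \frac{26907}{5} = - \frac{57652}{5} \approx -11530.0$)
$- q = \left(-1\right) \left(- \frac{57652}{5}\right) = \frac{57652}{5}$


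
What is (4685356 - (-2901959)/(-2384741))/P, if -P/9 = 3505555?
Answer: -3724452550279/25079522208765 ≈ -0.14851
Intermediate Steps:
P = -31549995 (P = -9*3505555 = -31549995)
(4685356 - (-2901959)/(-2384741))/P = (4685356 - (-2901959)/(-2384741))/(-31549995) = (4685356 - (-2901959)*(-1)/2384741)*(-1/31549995) = (4685356 - 1*2901959/2384741)*(-1/31549995) = (4685356 - 2901959/2384741)*(-1/31549995) = (11173357650837/2384741)*(-1/31549995) = -3724452550279/25079522208765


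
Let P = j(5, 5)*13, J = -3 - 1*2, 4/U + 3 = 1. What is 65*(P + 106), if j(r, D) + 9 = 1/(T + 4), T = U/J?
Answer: -11505/22 ≈ -522.95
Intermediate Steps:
U = -2 (U = 4/(-3 + 1) = 4/(-2) = 4*(-1/2) = -2)
J = -5 (J = -3 - 2 = -5)
T = 2/5 (T = -2/(-5) = -2*(-1/5) = 2/5 ≈ 0.40000)
j(r, D) = -193/22 (j(r, D) = -9 + 1/(2/5 + 4) = -9 + 1/(22/5) = -9 + 5/22 = -193/22)
P = -2509/22 (P = -193/22*13 = -2509/22 ≈ -114.05)
65*(P + 106) = 65*(-2509/22 + 106) = 65*(-177/22) = -11505/22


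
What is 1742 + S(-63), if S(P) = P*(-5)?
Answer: 2057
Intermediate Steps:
S(P) = -5*P
1742 + S(-63) = 1742 - 5*(-63) = 1742 + 315 = 2057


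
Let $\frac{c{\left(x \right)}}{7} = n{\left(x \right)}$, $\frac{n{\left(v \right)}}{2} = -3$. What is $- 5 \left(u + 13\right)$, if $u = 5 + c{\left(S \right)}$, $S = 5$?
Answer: $120$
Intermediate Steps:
$n{\left(v \right)} = -6$ ($n{\left(v \right)} = 2 \left(-3\right) = -6$)
$c{\left(x \right)} = -42$ ($c{\left(x \right)} = 7 \left(-6\right) = -42$)
$u = -37$ ($u = 5 - 42 = -37$)
$- 5 \left(u + 13\right) = - 5 \left(-37 + 13\right) = \left(-5\right) \left(-24\right) = 120$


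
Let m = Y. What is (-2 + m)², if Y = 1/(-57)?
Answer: 13225/3249 ≈ 4.0705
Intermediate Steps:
Y = -1/57 ≈ -0.017544
m = -1/57 ≈ -0.017544
(-2 + m)² = (-2 - 1/57)² = (-115/57)² = 13225/3249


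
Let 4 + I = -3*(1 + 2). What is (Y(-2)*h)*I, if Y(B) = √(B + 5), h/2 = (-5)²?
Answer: -650*√3 ≈ -1125.8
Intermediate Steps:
h = 50 (h = 2*(-5)² = 2*25 = 50)
Y(B) = √(5 + B)
I = -13 (I = -4 - 3*(1 + 2) = -4 - 3*3 = -4 - 9 = -13)
(Y(-2)*h)*I = (√(5 - 2)*50)*(-13) = (√3*50)*(-13) = (50*√3)*(-13) = -650*√3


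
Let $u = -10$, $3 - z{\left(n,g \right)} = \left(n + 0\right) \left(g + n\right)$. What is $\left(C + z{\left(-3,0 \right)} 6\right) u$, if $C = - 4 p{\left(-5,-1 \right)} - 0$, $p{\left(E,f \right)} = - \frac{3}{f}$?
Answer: $480$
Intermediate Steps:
$z{\left(n,g \right)} = 3 - n \left(g + n\right)$ ($z{\left(n,g \right)} = 3 - \left(n + 0\right) \left(g + n\right) = 3 - n \left(g + n\right)$)
$C = -12$ ($C = - 4 \left(- \frac{3}{-1}\right) - 0 = - 4 \left(\left(-3\right) \left(-1\right)\right) + 0 = \left(-4\right) 3 + 0 = -12 + 0 = -12$)
$\left(C + z{\left(-3,0 \right)} 6\right) u = \left(-12 + \left(3 - \left(-3\right)^{2} - 0 \left(-3\right)\right) 6\right) \left(-10\right) = \left(-12 + \left(3 - 9 + 0\right) 6\right) \left(-10\right) = \left(-12 - 36\right) \left(-10\right) = \left(-48\right) \left(-10\right) = 480$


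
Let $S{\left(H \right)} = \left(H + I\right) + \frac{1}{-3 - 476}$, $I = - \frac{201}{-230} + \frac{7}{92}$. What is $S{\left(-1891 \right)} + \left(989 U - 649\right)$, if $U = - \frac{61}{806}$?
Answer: $- \frac{10091595867}{3860740} \approx -2613.9$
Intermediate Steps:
$U = - \frac{61}{806}$ ($U = \left(-61\right) \frac{1}{806} = - \frac{61}{806} \approx -0.075682$)
$I = \frac{19}{20}$ ($I = \left(-201\right) \left(- \frac{1}{230}\right) + 7 \cdot \frac{1}{92} = \frac{201}{230} + \frac{7}{92} = \frac{19}{20} \approx 0.95$)
$S{\left(H \right)} = \frac{9081}{9580} + H$ ($S{\left(H \right)} = \left(H + \frac{19}{20}\right) + \frac{1}{-3 - 476} = \left(\frac{19}{20} + H\right) + \frac{1}{-479} = \left(\frac{19}{20} + H\right) - \frac{1}{479} = \frac{9081}{9580} + H$)
$S{\left(-1891 \right)} + \left(989 U - 649\right) = \left(\frac{9081}{9580} - 1891\right) + \left(989 \left(- \frac{61}{806}\right) - 649\right) = - \frac{18106699}{9580} - \frac{583423}{806} = - \frac{10091595867}{3860740}$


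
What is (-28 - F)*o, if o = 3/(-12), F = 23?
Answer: 51/4 ≈ 12.750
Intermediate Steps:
o = -¼ (o = 3*(-1/12) = -¼ ≈ -0.25000)
(-28 - F)*o = (-28 - 1*23)*(-¼) = (-28 - 23)*(-¼) = -51*(-¼) = 51/4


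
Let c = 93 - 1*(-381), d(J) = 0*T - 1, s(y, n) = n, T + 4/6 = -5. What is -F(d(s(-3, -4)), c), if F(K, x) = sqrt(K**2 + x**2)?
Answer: -sqrt(224677) ≈ -474.00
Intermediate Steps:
T = -17/3 (T = -2/3 - 5 = -17/3 ≈ -5.6667)
d(J) = -1 (d(J) = 0*(-17/3) - 1 = 0 - 1 = -1)
c = 474 (c = 93 + 381 = 474)
-F(d(s(-3, -4)), c) = -sqrt((-1)**2 + 474**2) = -sqrt(1 + 224676) = -sqrt(224677)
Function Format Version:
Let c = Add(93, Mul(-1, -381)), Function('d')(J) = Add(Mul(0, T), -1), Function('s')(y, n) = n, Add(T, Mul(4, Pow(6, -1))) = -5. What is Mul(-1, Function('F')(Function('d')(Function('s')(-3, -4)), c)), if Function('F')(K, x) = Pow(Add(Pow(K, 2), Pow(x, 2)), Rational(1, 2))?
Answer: Mul(-1, Pow(224677, Rational(1, 2))) ≈ -474.00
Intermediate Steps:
T = Rational(-17, 3) (T = Add(Rational(-2, 3), -5) = Rational(-17, 3) ≈ -5.6667)
Function('d')(J) = -1 (Function('d')(J) = Add(Mul(0, Rational(-17, 3)), -1) = Add(0, -1) = -1)
c = 474 (c = Add(93, 381) = 474)
Mul(-1, Function('F')(Function('d')(Function('s')(-3, -4)), c)) = Mul(-1, Pow(Add(Pow(-1, 2), Pow(474, 2)), Rational(1, 2))) = Mul(-1, Pow(Add(1, 224676), Rational(1, 2))) = Mul(-1, Pow(224677, Rational(1, 2)))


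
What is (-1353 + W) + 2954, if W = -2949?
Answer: -1348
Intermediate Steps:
(-1353 + W) + 2954 = (-1353 - 2949) + 2954 = -4302 + 2954 = -1348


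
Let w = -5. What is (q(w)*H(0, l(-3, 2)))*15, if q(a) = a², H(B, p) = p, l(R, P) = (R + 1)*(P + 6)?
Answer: -6000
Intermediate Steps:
l(R, P) = (1 + R)*(6 + P)
(q(w)*H(0, l(-3, 2)))*15 = ((-5)²*(6 + 2 + 6*(-3) + 2*(-3)))*15 = (25*(6 + 2 - 18 - 6))*15 = (25*(-16))*15 = -400*15 = -6000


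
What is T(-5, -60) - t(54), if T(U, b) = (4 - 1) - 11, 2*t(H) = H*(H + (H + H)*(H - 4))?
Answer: -147266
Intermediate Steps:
t(H) = H*(H + 2*H*(-4 + H))/2 (t(H) = (H*(H + (H + H)*(H - 4)))/2 = (H*(H + (2*H)*(-4 + H)))/2 = (H*(H + 2*H*(-4 + H)))/2 = H*(H + 2*H*(-4 + H))/2)
T(U, b) = -8 (T(U, b) = 3 - 11 = -8)
T(-5, -60) - t(54) = -8 - 54**2*(-7/2 + 54) = -8 - 2916*101/2 = -8 - 1*147258 = -8 - 147258 = -147266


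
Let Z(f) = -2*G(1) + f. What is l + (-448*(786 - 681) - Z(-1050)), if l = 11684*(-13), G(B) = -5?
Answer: -197892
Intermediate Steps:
Z(f) = 10 + f (Z(f) = -2*(-5) + f = 10 + f)
l = -151892
l + (-448*(786 - 681) - Z(-1050)) = -151892 + (-448*(786 - 681) - (10 - 1050)) = -151892 + (-448*105 - 1*(-1040)) = -151892 + (-47040 + 1040) = -151892 - 46000 = -197892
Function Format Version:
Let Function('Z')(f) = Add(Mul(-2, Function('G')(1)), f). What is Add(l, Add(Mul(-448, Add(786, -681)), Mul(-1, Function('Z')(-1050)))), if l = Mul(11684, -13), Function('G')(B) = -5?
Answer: -197892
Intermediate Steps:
Function('Z')(f) = Add(10, f) (Function('Z')(f) = Add(Mul(-2, -5), f) = Add(10, f))
l = -151892
Add(l, Add(Mul(-448, Add(786, -681)), Mul(-1, Function('Z')(-1050)))) = Add(-151892, Add(Mul(-448, Add(786, -681)), Mul(-1, Add(10, -1050)))) = Add(-151892, Add(Mul(-448, 105), Mul(-1, -1040))) = Add(-151892, Add(-47040, 1040)) = Add(-151892, -46000) = -197892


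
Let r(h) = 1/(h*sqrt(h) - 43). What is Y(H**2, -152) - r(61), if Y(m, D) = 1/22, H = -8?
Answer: 112093/2476452 - 61*sqrt(61)/225132 ≈ 0.043147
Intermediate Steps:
Y(m, D) = 1/22
r(h) = 1/(-43 + h**(3/2)) (r(h) = 1/(h**(3/2) - 43) = 1/(-43 + h**(3/2)))
Y(H**2, -152) - r(61) = 1/22 - 1/(-43 + 61**(3/2)) = 1/22 - 1/(-43 + 61*sqrt(61))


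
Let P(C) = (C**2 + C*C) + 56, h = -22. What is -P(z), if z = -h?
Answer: -1024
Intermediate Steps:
z = 22 (z = -1*(-22) = 22)
P(C) = 56 + 2*C**2 (P(C) = (C**2 + C**2) + 56 = 2*C**2 + 56 = 56 + 2*C**2)
-P(z) = -(56 + 2*22**2) = -(56 + 2*484) = -(56 + 968) = -1*1024 = -1024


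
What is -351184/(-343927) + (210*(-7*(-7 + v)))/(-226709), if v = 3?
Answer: 11084897528/11138763749 ≈ 0.99516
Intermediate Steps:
-351184/(-343927) + (210*(-7*(-7 + v)))/(-226709) = -351184/(-343927) + (210*(-7*(-7 + 3)))/(-226709) = -351184*(-1/343927) + (210*(-7*(-4)))*(-1/226709) = 351184/343927 + (210*28)*(-1/226709) = 351184/343927 + 5880*(-1/226709) = 351184/343927 - 840/32387 = 11084897528/11138763749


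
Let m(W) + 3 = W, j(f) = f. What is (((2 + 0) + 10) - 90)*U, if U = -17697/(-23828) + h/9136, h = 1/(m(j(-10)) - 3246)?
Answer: -5137415578425/88682526184 ≈ -57.930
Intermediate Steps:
m(W) = -3 + W
h = -1/3259 (h = 1/((-3 - 10) - 3246) = 1/(-13 - 3246) = 1/(-3259) = -1/3259 ≈ -0.00030684)
U = 131728604575/177365052368 (U = -17697/(-23828) - 1/3259/9136 = -17697*(-1/23828) - 1/3259*1/9136 = 17697/23828 - 1/29774224 = 131728604575/177365052368 ≈ 0.74270)
(((2 + 0) + 10) - 90)*U = (((2 + 0) + 10) - 90)*(131728604575/177365052368) = ((2 + 10) - 90)*(131728604575/177365052368) = (12 - 90)*(131728604575/177365052368) = -78*131728604575/177365052368 = -5137415578425/88682526184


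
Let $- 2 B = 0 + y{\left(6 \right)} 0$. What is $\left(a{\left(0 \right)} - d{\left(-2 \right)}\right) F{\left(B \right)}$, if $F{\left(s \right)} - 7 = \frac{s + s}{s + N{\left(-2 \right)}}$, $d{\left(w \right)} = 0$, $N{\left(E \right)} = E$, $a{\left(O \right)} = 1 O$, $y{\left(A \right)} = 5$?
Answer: $0$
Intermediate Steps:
$a{\left(O \right)} = O$
$B = 0$ ($B = - \frac{0 + 5 \cdot 0}{2} = - \frac{0 + 0}{2} = \left(- \frac{1}{2}\right) 0 = 0$)
$F{\left(s \right)} = 7 + \frac{2 s}{-2 + s}$ ($F{\left(s \right)} = 7 + \frac{s + s}{s - 2} = 7 + \frac{2 s}{-2 + s}$)
$\left(a{\left(0 \right)} - d{\left(-2 \right)}\right) F{\left(B \right)} = \left(0 - 0\right) \frac{-14 + 9 \cdot 0}{-2 + 0} = \left(0 + 0\right) \frac{-14 + 0}{-2} = 0 \left(\left(- \frac{1}{2}\right) \left(-14\right)\right) = 0 \cdot 7 = 0$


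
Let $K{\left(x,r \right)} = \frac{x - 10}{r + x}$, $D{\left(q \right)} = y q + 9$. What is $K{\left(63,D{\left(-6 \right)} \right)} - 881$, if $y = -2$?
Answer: $- \frac{73951}{84} \approx -880.37$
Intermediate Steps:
$D{\left(q \right)} = 9 - 2 q$ ($D{\left(q \right)} = - 2 q + 9 = 9 - 2 q$)
$K{\left(x,r \right)} = \frac{-10 + x}{r + x}$
$K{\left(63,D{\left(-6 \right)} \right)} - 881 = \frac{-10 + 63}{\left(9 - -12\right) + 63} - 881 = \frac{1}{\left(9 + 12\right) + 63} \cdot 53 - 881 = \frac{1}{21 + 63} \cdot 53 - 881 = \frac{1}{84} \cdot 53 - 881 = \frac{53}{84} - 881 = - \frac{73951}{84}$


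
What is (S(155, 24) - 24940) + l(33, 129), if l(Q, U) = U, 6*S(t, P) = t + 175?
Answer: -24756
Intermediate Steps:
S(t, P) = 175/6 + t/6 (S(t, P) = (t + 175)/6 = (175 + t)/6 = 175/6 + t/6)
(S(155, 24) - 24940) + l(33, 129) = ((175/6 + (1/6)*155) - 24940) + 129 = ((175/6 + 155/6) - 24940) + 129 = (55 - 24940) + 129 = -24885 + 129 = -24756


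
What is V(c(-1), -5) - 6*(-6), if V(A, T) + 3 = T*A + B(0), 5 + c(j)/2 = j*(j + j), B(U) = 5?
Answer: 68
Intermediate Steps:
c(j) = -10 + 4*j² (c(j) = -10 + 2*(j*(j + j)) = -10 + 2*(j*(2*j)) = -10 + 2*(2*j²) = -10 + 4*j²)
V(A, T) = 2 + A*T (V(A, T) = -3 + (T*A + 5) = -3 + (A*T + 5) = -3 + (5 + A*T) = 2 + A*T)
V(c(-1), -5) - 6*(-6) = (2 + (-10 + 4*(-1)²)*(-5)) - 6*(-6) = (2 + (-10 + 4*1)*(-5)) + 36 = (2 + (-10 + 4)*(-5)) + 36 = (2 - 6*(-5)) + 36 = (2 + 30) + 36 = 32 + 36 = 68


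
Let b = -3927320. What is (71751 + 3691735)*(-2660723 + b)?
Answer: -24794007597898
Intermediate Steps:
(71751 + 3691735)*(-2660723 + b) = (71751 + 3691735)*(-2660723 - 3927320) = 3763486*(-6588043) = -24794007597898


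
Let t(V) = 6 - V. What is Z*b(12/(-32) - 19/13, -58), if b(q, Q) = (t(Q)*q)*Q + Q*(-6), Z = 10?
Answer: 931480/13 ≈ 71652.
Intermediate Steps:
b(q, Q) = -6*Q + Q*q*(6 - Q) (b(q, Q) = ((6 - Q)*q)*Q + Q*(-6) = (q*(6 - Q))*Q - 6*Q = Q*q*(6 - Q) - 6*Q = -6*Q + Q*q*(6 - Q))
Z*b(12/(-32) - 19/13, -58) = 10*(-1*(-58)*(6 + (12/(-32) - 19/13)*(-6 - 58))) = 10*(-1*(-58)*(6 + (12*(-1/32) - 19*1/13)*(-64))) = 10*(-1*(-58)*(6 + (-3/8 - 19/13)*(-64))) = 10*(-1*(-58)*(6 - 191/104*(-64))) = 10*(-1*(-58)*(6 + 1528/13)) = 10*(-1*(-58)*1606/13) = 10*(93148/13) = 931480/13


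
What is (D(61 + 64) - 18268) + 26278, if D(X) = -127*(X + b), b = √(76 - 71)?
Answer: -7865 - 127*√5 ≈ -8149.0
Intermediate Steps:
b = √5 ≈ 2.2361
D(X) = -127*X - 127*√5 (D(X) = -127*(X + √5) = -127*X - 127*√5)
(D(61 + 64) - 18268) + 26278 = ((-127*(61 + 64) - 127*√5) - 18268) + 26278 = ((-127*125 - 127*√5) - 18268) + 26278 = ((-15875 - 127*√5) - 18268) + 26278 = (-34143 - 127*√5) + 26278 = -7865 - 127*√5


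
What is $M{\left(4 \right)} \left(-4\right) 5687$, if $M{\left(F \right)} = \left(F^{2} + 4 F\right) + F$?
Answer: $-818928$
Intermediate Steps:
$M{\left(F \right)} = F^{2} + 5 F$
$M{\left(4 \right)} \left(-4\right) 5687 = 4 \left(5 + 4\right) \left(-4\right) 5687 = 4 \cdot 9 \left(-4\right) 5687 = 36 \left(-4\right) 5687 = \left(-144\right) 5687 = -818928$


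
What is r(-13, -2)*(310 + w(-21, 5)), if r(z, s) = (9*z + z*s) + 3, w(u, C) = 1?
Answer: -27368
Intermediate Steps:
r(z, s) = 3 + 9*z + s*z (r(z, s) = (9*z + s*z) + 3 = 3 + 9*z + s*z)
r(-13, -2)*(310 + w(-21, 5)) = (3 + 9*(-13) - 2*(-13))*(310 + 1) = (3 - 117 + 26)*311 = -88*311 = -27368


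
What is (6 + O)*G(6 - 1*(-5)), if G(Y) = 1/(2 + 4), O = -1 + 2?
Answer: 7/6 ≈ 1.1667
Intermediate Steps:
O = 1
G(Y) = ⅙ (G(Y) = 1/6 = ⅙)
(6 + O)*G(6 - 1*(-5)) = (6 + 1)*(⅙) = 7*(⅙) = 7/6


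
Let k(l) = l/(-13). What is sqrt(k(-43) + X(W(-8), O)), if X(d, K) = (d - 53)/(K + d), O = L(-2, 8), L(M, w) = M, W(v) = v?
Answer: sqrt(158990)/130 ≈ 3.0672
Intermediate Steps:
k(l) = -l/13 (k(l) = l*(-1/13) = -l/13)
O = -2
X(d, K) = (-53 + d)/(K + d)
sqrt(k(-43) + X(W(-8), O)) = sqrt(-1/13*(-43) + (-53 - 8)/(-2 - 8)) = sqrt(43/13 - 61/(-10)) = sqrt(43/13 - 1/10*(-61)) = sqrt(43/13 + 61/10) = sqrt(1223/130) = sqrt(158990)/130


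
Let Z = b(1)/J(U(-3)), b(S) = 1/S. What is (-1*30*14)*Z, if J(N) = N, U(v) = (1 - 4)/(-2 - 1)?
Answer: -420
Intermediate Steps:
U(v) = 1 (U(v) = -3/(-3) = -3*(-1/3) = 1)
Z = 1 (Z = 1/(1*1) = 1*1 = 1)
(-1*30*14)*Z = (-1*30*14)*1 = -30*14*1 = -420*1 = -420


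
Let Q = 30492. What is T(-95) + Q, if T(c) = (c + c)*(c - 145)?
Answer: 76092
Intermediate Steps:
T(c) = 2*c*(-145 + c) (T(c) = (2*c)*(-145 + c) = 2*c*(-145 + c))
T(-95) + Q = 2*(-95)*(-145 - 95) + 30492 = 2*(-95)*(-240) + 30492 = 45600 + 30492 = 76092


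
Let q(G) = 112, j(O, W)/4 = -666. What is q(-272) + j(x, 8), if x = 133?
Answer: -2552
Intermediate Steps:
j(O, W) = -2664 (j(O, W) = 4*(-666) = -2664)
q(-272) + j(x, 8) = 112 - 2664 = -2552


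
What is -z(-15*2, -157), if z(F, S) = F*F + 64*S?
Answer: 9148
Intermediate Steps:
z(F, S) = F² + 64*S
-z(-15*2, -157) = -((-15*2)² + 64*(-157)) = -((-30)² - 10048) = -(900 - 10048) = -1*(-9148) = 9148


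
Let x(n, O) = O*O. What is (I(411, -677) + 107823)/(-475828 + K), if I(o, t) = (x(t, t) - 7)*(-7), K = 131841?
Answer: 3100431/343987 ≈ 9.0132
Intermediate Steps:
x(n, O) = O**2
I(o, t) = 49 - 7*t**2 (I(o, t) = (t**2 - 7)*(-7) = (-7 + t**2)*(-7) = 49 - 7*t**2)
(I(411, -677) + 107823)/(-475828 + K) = ((49 - 7*(-677)**2) + 107823)/(-475828 + 131841) = ((49 - 7*458329) + 107823)/(-343987) = ((49 - 3208303) + 107823)*(-1/343987) = (-3208254 + 107823)*(-1/343987) = -3100431*(-1/343987) = 3100431/343987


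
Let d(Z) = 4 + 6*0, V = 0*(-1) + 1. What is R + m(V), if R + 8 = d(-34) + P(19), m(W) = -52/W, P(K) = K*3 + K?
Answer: 20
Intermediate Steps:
V = 1 (V = 0 + 1 = 1)
d(Z) = 4 (d(Z) = 4 + 0 = 4)
P(K) = 4*K (P(K) = 3*K + K = 4*K)
R = 72 (R = -8 + (4 + 4*19) = -8 + (4 + 76) = -8 + 80 = 72)
R + m(V) = 72 - 52/1 = 72 - 52*1 = 72 - 52 = 20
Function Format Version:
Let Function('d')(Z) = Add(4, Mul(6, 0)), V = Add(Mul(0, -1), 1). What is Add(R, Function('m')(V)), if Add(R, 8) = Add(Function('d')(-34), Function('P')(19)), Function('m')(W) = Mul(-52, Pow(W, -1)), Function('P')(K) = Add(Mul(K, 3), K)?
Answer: 20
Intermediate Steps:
V = 1 (V = Add(0, 1) = 1)
Function('d')(Z) = 4 (Function('d')(Z) = Add(4, 0) = 4)
Function('P')(K) = Mul(4, K) (Function('P')(K) = Add(Mul(3, K), K) = Mul(4, K))
R = 72 (R = Add(-8, Add(4, Mul(4, 19))) = Add(-8, Add(4, 76)) = Add(-8, 80) = 72)
Add(R, Function('m')(V)) = Add(72, Mul(-52, Pow(1, -1))) = Add(72, Mul(-52, 1)) = Add(72, -52) = 20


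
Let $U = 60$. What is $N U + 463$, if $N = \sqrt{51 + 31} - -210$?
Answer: $13063 + 60 \sqrt{82} \approx 13606.0$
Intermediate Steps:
$N = 210 + \sqrt{82}$ ($N = \sqrt{82} + 210 = 210 + \sqrt{82} \approx 219.06$)
$N U + 463 = \left(210 + \sqrt{82}\right) 60 + 463 = \left(12600 + 60 \sqrt{82}\right) + 463 = 13063 + 60 \sqrt{82}$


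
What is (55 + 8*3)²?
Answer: 6241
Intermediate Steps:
(55 + 8*3)² = (55 + 24)² = 79² = 6241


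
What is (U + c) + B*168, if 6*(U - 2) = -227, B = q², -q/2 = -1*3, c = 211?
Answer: 37339/6 ≈ 6223.2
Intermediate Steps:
q = 6 (q = -(-2)*3 = -2*(-3) = 6)
B = 36 (B = 6² = 36)
U = -215/6 (U = 2 + (⅙)*(-227) = 2 - 227/6 = -215/6 ≈ -35.833)
(U + c) + B*168 = (-215/6 + 211) + 36*168 = 1051/6 + 6048 = 37339/6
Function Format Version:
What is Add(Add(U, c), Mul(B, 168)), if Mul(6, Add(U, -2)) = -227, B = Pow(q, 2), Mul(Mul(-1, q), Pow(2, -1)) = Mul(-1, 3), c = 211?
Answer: Rational(37339, 6) ≈ 6223.2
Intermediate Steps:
q = 6 (q = Mul(-2, Mul(-1, 3)) = Mul(-2, -3) = 6)
B = 36 (B = Pow(6, 2) = 36)
U = Rational(-215, 6) (U = Add(2, Mul(Rational(1, 6), -227)) = Add(2, Rational(-227, 6)) = Rational(-215, 6) ≈ -35.833)
Add(Add(U, c), Mul(B, 168)) = Add(Add(Rational(-215, 6), 211), Mul(36, 168)) = Add(Rational(1051, 6), 6048) = Rational(37339, 6)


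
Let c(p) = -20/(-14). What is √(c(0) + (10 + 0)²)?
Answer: √4970/7 ≈ 10.071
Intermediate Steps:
c(p) = 10/7 (c(p) = -20*(-1/14) = 10/7)
√(c(0) + (10 + 0)²) = √(10/7 + (10 + 0)²) = √(10/7 + 10²) = √(10/7 + 100) = √(710/7) = √4970/7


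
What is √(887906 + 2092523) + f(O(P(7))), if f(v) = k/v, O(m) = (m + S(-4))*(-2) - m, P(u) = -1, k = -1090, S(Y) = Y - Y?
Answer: -1090/3 + √2980429 ≈ 1363.1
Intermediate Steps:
S(Y) = 0
O(m) = -3*m (O(m) = (m + 0)*(-2) - m = m*(-2) - m = -2*m - m = -3*m)
f(v) = -1090/v
√(887906 + 2092523) + f(O(P(7))) = √(887906 + 2092523) - 1090/((-3*(-1))) = √2980429 - 1090/3 = -1090/3 + √2980429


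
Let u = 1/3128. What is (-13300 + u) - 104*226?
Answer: -115122911/3128 ≈ -36804.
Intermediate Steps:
u = 1/3128 ≈ 0.00031969
(-13300 + u) - 104*226 = (-13300 + 1/3128) - 104*226 = -41602399/3128 - 23504 = -115122911/3128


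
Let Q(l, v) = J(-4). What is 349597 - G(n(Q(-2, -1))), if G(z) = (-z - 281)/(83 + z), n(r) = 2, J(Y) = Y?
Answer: 29716028/85 ≈ 3.4960e+5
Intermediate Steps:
Q(l, v) = -4
G(z) = (-281 - z)/(83 + z)
349597 - G(n(Q(-2, -1))) = 349597 - (-281 - 1*2)/(83 + 2) = 349597 - (-281 - 2)/85 = 349597 - (-283)/85 = 349597 - 1*(-283/85) = 349597 + 283/85 = 29716028/85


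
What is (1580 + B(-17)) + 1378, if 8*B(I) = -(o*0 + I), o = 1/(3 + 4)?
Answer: 23681/8 ≈ 2960.1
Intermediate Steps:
o = ⅐ (o = 1/7 = ⅐ ≈ 0.14286)
B(I) = -I/8 (B(I) = (-((⅐)*0 + I))/8 = (-(0 + I))/8 = (-I)/8 = -I/8)
(1580 + B(-17)) + 1378 = (1580 - ⅛*(-17)) + 1378 = (1580 + 17/8) + 1378 = 12657/8 + 1378 = 23681/8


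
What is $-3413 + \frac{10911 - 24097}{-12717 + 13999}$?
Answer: $- \frac{2194326}{641} \approx -3423.3$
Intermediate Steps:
$-3413 + \frac{10911 - 24097}{-12717 + 13999} = -3413 - \frac{13186}{1282} = -3413 - \frac{6593}{641} = - \frac{2194326}{641}$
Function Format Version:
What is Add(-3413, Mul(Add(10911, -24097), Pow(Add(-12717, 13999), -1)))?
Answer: Rational(-2194326, 641) ≈ -3423.3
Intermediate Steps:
Add(-3413, Mul(Add(10911, -24097), Pow(Add(-12717, 13999), -1))) = Add(-3413, Mul(-13186, Pow(1282, -1))) = Add(-3413, Mul(-13186, Rational(1, 1282))) = Add(-3413, Rational(-6593, 641)) = Rational(-2194326, 641)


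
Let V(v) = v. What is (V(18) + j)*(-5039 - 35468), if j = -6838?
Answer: 276257740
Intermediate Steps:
(V(18) + j)*(-5039 - 35468) = (18 - 6838)*(-5039 - 35468) = -6820*(-40507) = 276257740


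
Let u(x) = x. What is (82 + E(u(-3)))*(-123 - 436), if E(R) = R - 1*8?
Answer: -39689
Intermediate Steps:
E(R) = -8 + R (E(R) = R - 8 = -8 + R)
(82 + E(u(-3)))*(-123 - 436) = (82 + (-8 - 3))*(-123 - 436) = (82 - 11)*(-559) = 71*(-559) = -39689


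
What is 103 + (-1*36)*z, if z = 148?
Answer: -5225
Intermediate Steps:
103 + (-1*36)*z = 103 - 1*36*148 = 103 - 36*148 = 103 - 5328 = -5225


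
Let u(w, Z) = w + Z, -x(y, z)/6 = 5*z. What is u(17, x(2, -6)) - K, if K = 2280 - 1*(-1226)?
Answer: -3309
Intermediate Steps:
x(y, z) = -30*z
K = 3506 (K = 2280 + 1226 = 3506)
u(w, Z) = Z + w
u(17, x(2, -6)) - K = (-30*(-6) + 17) - 1*3506 = (180 + 17) - 3506 = 197 - 3506 = -3309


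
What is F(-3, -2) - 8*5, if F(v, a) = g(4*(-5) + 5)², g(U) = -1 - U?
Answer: 156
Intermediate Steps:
F(v, a) = 196 (F(v, a) = (-1 - (4*(-5) + 5))² = (-1 - (-20 + 5))² = (-1 - 1*(-15))² = (-1 + 15)² = 14² = 196)
F(-3, -2) - 8*5 = 196 - 8*5 = 196 - 40 = 156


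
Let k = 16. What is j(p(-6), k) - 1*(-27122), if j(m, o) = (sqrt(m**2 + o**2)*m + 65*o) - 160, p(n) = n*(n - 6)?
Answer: 28002 + 576*sqrt(85) ≈ 33312.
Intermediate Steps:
p(n) = n*(-6 + n)
j(m, o) = -160 + 65*o + m*sqrt(m**2 + o**2) (j(m, o) = (m*sqrt(m**2 + o**2) + 65*o) - 160 = (65*o + m*sqrt(m**2 + o**2)) - 160 = -160 + 65*o + m*sqrt(m**2 + o**2))
j(p(-6), k) - 1*(-27122) = (-160 + 65*16 + (-6*(-6 - 6))*sqrt((-6*(-6 - 6))**2 + 16**2)) - 1*(-27122) = (-160 + 1040 + (-6*(-12))*sqrt((-6*(-12))**2 + 256)) + 27122 = (-160 + 1040 + 72*sqrt(72**2 + 256)) + 27122 = (-160 + 1040 + 72*sqrt(5184 + 256)) + 27122 = (-160 + 1040 + 72*sqrt(5440)) + 27122 = (-160 + 1040 + 72*(8*sqrt(85))) + 27122 = (-160 + 1040 + 576*sqrt(85)) + 27122 = (880 + 576*sqrt(85)) + 27122 = 28002 + 576*sqrt(85)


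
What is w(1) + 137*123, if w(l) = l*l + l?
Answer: 16853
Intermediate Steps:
w(l) = l + l² (w(l) = l² + l = l + l²)
w(1) + 137*123 = 1*(1 + 1) + 137*123 = 1*2 + 16851 = 2 + 16851 = 16853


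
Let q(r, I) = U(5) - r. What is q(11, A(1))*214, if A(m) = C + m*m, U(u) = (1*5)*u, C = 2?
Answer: 2996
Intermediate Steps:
U(u) = 5*u
A(m) = 2 + m² (A(m) = 2 + m*m = 2 + m²)
q(r, I) = 25 - r (q(r, I) = 5*5 - r = 25 - r)
q(11, A(1))*214 = (25 - 1*11)*214 = (25 - 11)*214 = 14*214 = 2996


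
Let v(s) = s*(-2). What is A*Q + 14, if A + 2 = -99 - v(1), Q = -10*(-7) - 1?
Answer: -6817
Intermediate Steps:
v(s) = -2*s
Q = 69 (Q = 70 - 1 = 69)
A = -99 (A = -2 + (-99 - (-2)) = -2 + (-99 - 1*(-2)) = -2 + (-99 + 2) = -2 - 97 = -99)
A*Q + 14 = -99*69 + 14 = -6831 + 14 = -6817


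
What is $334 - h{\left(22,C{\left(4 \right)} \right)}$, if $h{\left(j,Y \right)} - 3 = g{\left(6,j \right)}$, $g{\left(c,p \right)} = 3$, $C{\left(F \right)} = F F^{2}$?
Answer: $328$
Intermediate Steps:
$C{\left(F \right)} = F^{3}$
$h{\left(j,Y \right)} = 6$ ($h{\left(j,Y \right)} = 3 + 3 = 6$)
$334 - h{\left(22,C{\left(4 \right)} \right)} = 334 - 6 = 328$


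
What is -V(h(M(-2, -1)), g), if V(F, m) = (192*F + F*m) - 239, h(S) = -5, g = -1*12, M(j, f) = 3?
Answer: 1139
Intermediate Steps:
g = -12
V(F, m) = -239 + 192*F + F*m
-V(h(M(-2, -1)), g) = -(-239 + 192*(-5) - 5*(-12)) = -(-239 - 960 + 60) = -1*(-1139) = 1139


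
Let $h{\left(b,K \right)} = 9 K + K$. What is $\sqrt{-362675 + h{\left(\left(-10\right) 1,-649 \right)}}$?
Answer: $i \sqrt{369165} \approx 607.59 i$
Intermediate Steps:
$h{\left(b,K \right)} = 10 K$
$\sqrt{-362675 + h{\left(\left(-10\right) 1,-649 \right)}} = \sqrt{-362675 + 10 \left(-649\right)} = \sqrt{-362675 - 6490} = \sqrt{-369165} = i \sqrt{369165}$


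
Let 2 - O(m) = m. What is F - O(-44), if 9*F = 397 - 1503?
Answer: -1520/9 ≈ -168.89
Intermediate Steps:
O(m) = 2 - m
F = -1106/9 (F = (397 - 1503)/9 = (⅑)*(-1106) = -1106/9 ≈ -122.89)
F - O(-44) = -1106/9 - (2 - 1*(-44)) = -1106/9 - (2 + 44) = -1106/9 - 1*46 = -1106/9 - 46 = -1520/9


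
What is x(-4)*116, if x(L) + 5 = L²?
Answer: 1276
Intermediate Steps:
x(L) = -5 + L²
x(-4)*116 = (-5 + (-4)²)*116 = (-5 + 16)*116 = 11*116 = 1276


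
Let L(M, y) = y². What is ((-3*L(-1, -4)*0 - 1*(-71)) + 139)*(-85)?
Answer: -17850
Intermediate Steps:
((-3*L(-1, -4)*0 - 1*(-71)) + 139)*(-85) = ((-3*(-4)²*0 - 1*(-71)) + 139)*(-85) = ((-3*16*0 + 71) + 139)*(-85) = ((-48*0 + 71) + 139)*(-85) = ((0 + 71) + 139)*(-85) = (71 + 139)*(-85) = 210*(-85) = -17850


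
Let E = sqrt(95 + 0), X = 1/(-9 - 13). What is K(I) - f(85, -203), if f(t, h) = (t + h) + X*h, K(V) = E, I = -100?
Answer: 2393/22 + sqrt(95) ≈ 118.52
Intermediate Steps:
X = -1/22 (X = 1/(-22) = -1/22 ≈ -0.045455)
E = sqrt(95) ≈ 9.7468
K(V) = sqrt(95)
f(t, h) = t + 21*h/22 (f(t, h) = (t + h) - h/22 = (h + t) - h/22 = t + 21*h/22)
K(I) - f(85, -203) = sqrt(95) - (85 + (21/22)*(-203)) = sqrt(95) - (85 - 4263/22) = sqrt(95) - 1*(-2393/22) = sqrt(95) + 2393/22 = 2393/22 + sqrt(95)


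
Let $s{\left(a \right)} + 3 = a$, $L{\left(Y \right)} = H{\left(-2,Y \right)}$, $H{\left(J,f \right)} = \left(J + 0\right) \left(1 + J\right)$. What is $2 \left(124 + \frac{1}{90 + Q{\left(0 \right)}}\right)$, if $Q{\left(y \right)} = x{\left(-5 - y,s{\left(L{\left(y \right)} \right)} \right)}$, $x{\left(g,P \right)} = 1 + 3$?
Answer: $\frac{11657}{47} \approx 248.02$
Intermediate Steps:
$H{\left(J,f \right)} = J \left(1 + J\right)$
$L{\left(Y \right)} = 2$ ($L{\left(Y \right)} = - 2 \left(1 - 2\right) = \left(-2\right) \left(-1\right) = 2$)
$s{\left(a \right)} = -3 + a$
$x{\left(g,P \right)} = 4$
$Q{\left(y \right)} = 4$
$2 \left(124 + \frac{1}{90 + Q{\left(0 \right)}}\right) = 2 \left(124 + \frac{1}{90 + 4}\right) = 2 \left(124 + \frac{1}{94}\right) = 2 \cdot \frac{11657}{94} = \frac{11657}{47}$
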